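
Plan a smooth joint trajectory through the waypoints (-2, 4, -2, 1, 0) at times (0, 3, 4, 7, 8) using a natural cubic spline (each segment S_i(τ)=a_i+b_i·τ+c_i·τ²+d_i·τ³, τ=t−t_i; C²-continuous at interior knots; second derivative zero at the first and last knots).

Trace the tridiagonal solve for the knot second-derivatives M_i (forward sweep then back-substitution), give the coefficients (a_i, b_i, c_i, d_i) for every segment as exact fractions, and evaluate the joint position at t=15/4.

  seg 0: a=-2 b=395/72 c=0 d=-251/648
  seg 1: a=4 b=-179/36 c=-251/72 d=59/24
  seg 2: a=-2 b=-329/72 c=35/9 d=-439/648
  seg 3: a=1 b=17/36 c=-53/24 d=53/72
S(15/4) = -1003/1536

Δ: Δ0=2, Δ1=-6, Δ2=1, Δ3=-1
row 1: diag=8, rhs=-48; c'=1/8, d'=-6
row 2: denom=8−1·1/8=63/8; d'=(42−1·-6)/(63/8)=128/21
row 3: denom=8−3·8/21=48/7; d'=(-12−3·128/21)/(48/7)=-53/12
back: M3=-53/12
back: M2=128/21−8/21·-53/12=70/9
back: M1=-6−1/8·70/9=-251/36
M: M0=0, M1=-251/36, M2=70/9, M3=-53/12, M4=0
seg 0: a=-2, c=M0/2=0, d=(M1−M0)/(6·3)=-251/648, b=Δ0−h0·(2M0+M1)/6=395/72
seg 1: a=4, c=M1/2=-251/72, d=(M2−M1)/(6·1)=59/24, b=Δ1−h1·(2M1+M2)/6=-179/36
seg 2: a=-2, c=M2/2=35/9, d=(M3−M2)/(6·3)=-439/648, b=Δ2−h2·(2M2+M3)/6=-329/72
seg 3: a=1, c=M3/2=-53/24, d=(M4−M3)/(6·1)=53/72, b=Δ3−h3·(2M3+M4)/6=17/36
t_q=15/4 → seg 1, τ=3/4; S=4+-179/36·τ+-251/72·τ²+59/24·τ³=-1003/1536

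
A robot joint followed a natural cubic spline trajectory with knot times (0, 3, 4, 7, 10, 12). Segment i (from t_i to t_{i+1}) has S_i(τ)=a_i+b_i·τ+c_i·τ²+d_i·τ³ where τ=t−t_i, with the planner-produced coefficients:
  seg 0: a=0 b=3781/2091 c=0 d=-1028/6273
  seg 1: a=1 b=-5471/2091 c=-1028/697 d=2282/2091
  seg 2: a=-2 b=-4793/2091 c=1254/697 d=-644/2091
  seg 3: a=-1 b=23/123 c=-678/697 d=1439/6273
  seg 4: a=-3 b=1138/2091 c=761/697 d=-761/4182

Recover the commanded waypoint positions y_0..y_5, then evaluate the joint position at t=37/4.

y_0 = S_0(0) = a_0 = 0
y_1 = S_1(0) = a_1 = 1
y_2 = S_2(0) = a_2 = -2
y_3 = S_3(0) = a_3 = -1
y_4 = S_4(0) = a_4 = -3
y_5 = S_4(2) = 1
t_q=37/4 is in segment 3 (τ=9/4); S_3(τ)=-128953/44608

y_0=0 y_1=1 y_2=-2 y_3=-1 y_4=-3 y_5=1
S(37/4) = -128953/44608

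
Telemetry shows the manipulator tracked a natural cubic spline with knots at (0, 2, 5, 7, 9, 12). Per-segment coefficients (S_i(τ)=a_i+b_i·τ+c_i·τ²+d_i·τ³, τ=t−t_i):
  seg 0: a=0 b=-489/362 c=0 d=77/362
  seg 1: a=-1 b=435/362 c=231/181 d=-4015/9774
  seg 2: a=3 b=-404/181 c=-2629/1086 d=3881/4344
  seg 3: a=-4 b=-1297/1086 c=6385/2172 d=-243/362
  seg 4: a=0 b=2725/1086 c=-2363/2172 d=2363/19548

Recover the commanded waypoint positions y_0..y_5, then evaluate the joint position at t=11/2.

y_0 = S_0(0) = a_0 = 0
y_1 = S_1(0) = a_1 = -1
y_2 = S_2(0) = a_2 = 3
y_3 = S_3(0) = a_3 = -4
y_4 = S_4(0) = a_4 = 0
y_5 = S_4(3) = 1
t_q=11/2 is in segment 2 (τ=1/2); S_2(τ)=16107/11584

y_0=0 y_1=-1 y_2=3 y_3=-4 y_4=0 y_5=1
S(11/2) = 16107/11584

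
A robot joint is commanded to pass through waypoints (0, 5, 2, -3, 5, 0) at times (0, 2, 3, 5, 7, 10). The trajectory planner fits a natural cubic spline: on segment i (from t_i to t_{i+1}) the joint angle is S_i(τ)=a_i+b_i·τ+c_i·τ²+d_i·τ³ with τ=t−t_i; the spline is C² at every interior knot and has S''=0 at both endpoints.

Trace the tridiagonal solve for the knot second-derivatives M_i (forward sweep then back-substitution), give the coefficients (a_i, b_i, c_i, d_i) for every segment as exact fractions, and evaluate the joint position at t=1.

  seg 0: a=0 b=3119/726 c=0 d=-163/363
  seg 1: a=5 b=-793/726 c=-326/121 d=571/726
  seg 2: a=2 b=-136/33 c=-81/242 d=1663/2904
  seg 3: a=-3 b=1025/726 c=1501/484 d=-328/363
  seg 4: a=5 b=2159/726 c=-1123/484 d=1123/4356
S(1) = 931/242

Δ: Δ0=5/2, Δ1=-3, Δ2=-5/2, Δ3=4, Δ4=-5/3
row 1: diag=6, rhs=-33; c'=1/6, d'=-11/2
row 2: denom=6−1·1/6=35/6; d'=(3−1·-11/2)/(35/6)=51/35
row 3: denom=8−2·12/35=256/35; d'=(39−2·51/35)/(256/35)=1263/256
row 4: denom=10−2·35/128=605/64; d'=(-34−2·1263/256)/(605/64)=-1123/242
back: M4=-1123/242
back: M3=1263/256−35/128·-1123/242=1501/242
back: M2=51/35−12/35·1501/242=-81/121
back: M1=-11/2−1/6·-81/121=-652/121
M: M0=0, M1=-652/121, M2=-81/121, M3=1501/242, M4=-1123/242, M5=0
seg 0: a=0, c=M0/2=0, d=(M1−M0)/(6·2)=-163/363, b=Δ0−h0·(2M0+M1)/6=3119/726
seg 1: a=5, c=M1/2=-326/121, d=(M2−M1)/(6·1)=571/726, b=Δ1−h1·(2M1+M2)/6=-793/726
seg 2: a=2, c=M2/2=-81/242, d=(M3−M2)/(6·2)=1663/2904, b=Δ2−h2·(2M2+M3)/6=-136/33
seg 3: a=-3, c=M3/2=1501/484, d=(M4−M3)/(6·2)=-328/363, b=Δ3−h3·(2M3+M4)/6=1025/726
seg 4: a=5, c=M4/2=-1123/484, d=(M5−M4)/(6·3)=1123/4356, b=Δ4−h4·(2M4+M5)/6=2159/726
t_q=1 → seg 0, τ=1; S=0+3119/726·τ+0·τ²+-163/363·τ³=931/242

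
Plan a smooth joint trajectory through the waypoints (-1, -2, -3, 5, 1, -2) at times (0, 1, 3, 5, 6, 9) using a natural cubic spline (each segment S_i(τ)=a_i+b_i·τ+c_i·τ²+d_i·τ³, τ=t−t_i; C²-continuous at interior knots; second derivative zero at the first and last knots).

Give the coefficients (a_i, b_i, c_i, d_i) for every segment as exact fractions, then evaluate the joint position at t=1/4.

Δ: Δ0=-1, Δ1=-1/2, Δ2=4, Δ3=-4, Δ4=-1
row 1: diag=6, rhs=3; c'=1/3, d'=1/2
row 2: denom=8−2·1/3=22/3; d'=(27−2·1/2)/(22/3)=39/11
row 3: denom=6−2·3/11=60/11; d'=(-48−2·39/11)/(60/11)=-101/10
row 4: denom=8−1·11/60=469/60; d'=(18−1·-101/10)/(469/60)=1686/469
back: M4=1686/469
back: M3=-101/10−11/60·1686/469=-5046/469
back: M2=39/11−3/11·-5046/469=3039/469
back: M1=1/2−1/3·3039/469=-1557/938
M: M0=0, M1=-1557/938, M2=3039/469, M3=-5046/469, M4=1686/469, M5=0
seg 0: a=-1, c=M0/2=0, d=(M1−M0)/(6·1)=-519/1876, b=Δ0−h0·(2M0+M1)/6=-1357/1876
seg 1: a=-2, c=M1/2=-1557/1876, d=(M2−M1)/(6·2)=2545/3752, b=Δ1−h1·(2M1+M2)/6=-1457/938
seg 2: a=-3, c=M2/2=3039/938, d=(M3−M2)/(6·2)=-385/268, b=Δ2−h2·(2M2+M3)/6=1532/469
seg 3: a=5, c=M3/2=-2523/469, d=(M4−M3)/(6·1)=1122/469, b=Δ3−h3·(2M3+M4)/6=-475/469
seg 4: a=1, c=M4/2=843/469, d=(M5−M4)/(6·3)=-281/1407, b=Δ4−h4·(2M4+M5)/6=-2155/469
t_q=1/4 → seg 0, τ=1/4; S=-1+-1357/1876·τ+0·τ²+-519/1876·τ³=-142295/120064

  seg 0: a=-1 b=-1357/1876 c=0 d=-519/1876
  seg 1: a=-2 b=-1457/938 c=-1557/1876 d=2545/3752
  seg 2: a=-3 b=1532/469 c=3039/938 d=-385/268
  seg 3: a=5 b=-475/469 c=-2523/469 d=1122/469
  seg 4: a=1 b=-2155/469 c=843/469 d=-281/1407
S(1/4) = -142295/120064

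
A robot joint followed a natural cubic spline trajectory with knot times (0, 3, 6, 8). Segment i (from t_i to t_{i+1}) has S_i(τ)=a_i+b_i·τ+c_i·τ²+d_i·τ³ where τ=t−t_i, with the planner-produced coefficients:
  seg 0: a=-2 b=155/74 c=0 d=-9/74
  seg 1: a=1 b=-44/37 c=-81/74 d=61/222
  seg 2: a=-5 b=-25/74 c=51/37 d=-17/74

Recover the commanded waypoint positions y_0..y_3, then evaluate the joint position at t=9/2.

y_0 = S_0(0) = a_0 = -2
y_1 = S_1(0) = a_1 = 1
y_2 = S_2(0) = a_2 = -5
y_3 = S_2(2) = -2
t_q=9/2 is in segment 1 (τ=3/2); S_1(τ)=-1373/592

y_0=-2 y_1=1 y_2=-5 y_3=-2
S(9/2) = -1373/592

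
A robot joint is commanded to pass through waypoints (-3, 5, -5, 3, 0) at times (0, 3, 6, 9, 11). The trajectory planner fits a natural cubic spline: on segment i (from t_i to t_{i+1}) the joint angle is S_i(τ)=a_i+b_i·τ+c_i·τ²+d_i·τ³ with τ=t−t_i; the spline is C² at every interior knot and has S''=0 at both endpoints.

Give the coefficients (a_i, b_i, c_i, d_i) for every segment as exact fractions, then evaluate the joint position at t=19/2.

  seg 0: a=-3 b=1325/276 c=0 d=-589/2484
  seg 1: a=5 b=-221/138 c=-589/276 d=1289/2484
  seg 2: a=-5 b=-109/276 c=175/69 d=-1255/2484
  seg 3: a=3 b=163/138 c=-185/92 d=185/552
S(19/2) = 4607/1472

Δ: Δ0=8/3, Δ1=-10/3, Δ2=8/3, Δ3=-3/2
row 1: diag=12, rhs=-36; c'=1/4, d'=-3
row 2: denom=12−3·1/4=45/4; d'=(36−3·-3)/(45/4)=4
row 3: denom=10−3·4/15=46/5; d'=(-25−3·4)/(46/5)=-185/46
back: M3=-185/46
back: M2=4−4/15·-185/46=350/69
back: M1=-3−1/4·350/69=-589/138
M: M0=0, M1=-589/138, M2=350/69, M3=-185/46, M4=0
seg 0: a=-3, c=M0/2=0, d=(M1−M0)/(6·3)=-589/2484, b=Δ0−h0·(2M0+M1)/6=1325/276
seg 1: a=5, c=M1/2=-589/276, d=(M2−M1)/(6·3)=1289/2484, b=Δ1−h1·(2M1+M2)/6=-221/138
seg 2: a=-5, c=M2/2=175/69, d=(M3−M2)/(6·3)=-1255/2484, b=Δ2−h2·(2M2+M3)/6=-109/276
seg 3: a=3, c=M3/2=-185/92, d=(M4−M3)/(6·2)=185/552, b=Δ3−h3·(2M3+M4)/6=163/138
t_q=19/2 → seg 3, τ=1/2; S=3+163/138·τ+-185/92·τ²+185/552·τ³=4607/1472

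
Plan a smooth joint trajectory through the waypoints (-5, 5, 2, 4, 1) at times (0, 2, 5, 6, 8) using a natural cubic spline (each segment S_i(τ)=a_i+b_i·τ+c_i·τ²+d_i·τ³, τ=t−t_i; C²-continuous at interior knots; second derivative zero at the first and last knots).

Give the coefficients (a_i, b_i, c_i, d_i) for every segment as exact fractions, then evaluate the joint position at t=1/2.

Δ: Δ0=5, Δ1=-1, Δ2=2, Δ3=-3/2
row 1: diag=10, rhs=-36; c'=3/10, d'=-18/5
row 2: denom=8−3·3/10=71/10; d'=(18−3·-18/5)/(71/10)=288/71
row 3: denom=6−1·10/71=416/71; d'=(-21−1·288/71)/(416/71)=-1779/416
back: M3=-1779/416
back: M2=288/71−10/71·-1779/416=969/208
back: M1=-18/5−3/10·969/208=-2079/416
M: M0=0, M1=-2079/416, M2=969/208, M3=-1779/416, M4=0
seg 0: a=-5, c=M0/2=0, d=(M1−M0)/(6·2)=-693/1664, b=Δ0−h0·(2M0+M1)/6=2773/416
seg 1: a=5, c=M1/2=-2079/832, d=(M2−M1)/(6·3)=103/192, b=Δ1−h1·(2M1+M2)/6=347/208
seg 2: a=2, c=M2/2=969/416, d=(M3−M2)/(6·1)=-1239/832, b=Δ2−h2·(2M2+M3)/6=965/832
seg 3: a=4, c=M3/2=-1779/832, d=(M4−M3)/(6·2)=593/1664, b=Δ3−h3·(2M3+M4)/6=281/208
t_q=1/2 → seg 0, τ=1/2; S=-5+2773/416·τ+0·τ²+-693/1664·τ³=-22885/13312

  seg 0: a=-5 b=2773/416 c=0 d=-693/1664
  seg 1: a=5 b=347/208 c=-2079/832 d=103/192
  seg 2: a=2 b=965/832 c=969/416 d=-1239/832
  seg 3: a=4 b=281/208 c=-1779/832 d=593/1664
S(1/2) = -22885/13312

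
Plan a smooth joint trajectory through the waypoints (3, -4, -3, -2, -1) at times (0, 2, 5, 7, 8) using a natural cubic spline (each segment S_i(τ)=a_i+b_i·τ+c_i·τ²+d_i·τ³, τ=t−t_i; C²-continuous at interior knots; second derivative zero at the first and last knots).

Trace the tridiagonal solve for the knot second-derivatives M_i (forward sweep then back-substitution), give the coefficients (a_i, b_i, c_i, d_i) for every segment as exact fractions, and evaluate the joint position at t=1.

  seg 0: a=3 b=-287/66 c=0 d=7/33
  seg 1: a=-4 b=-119/66 c=14/11 d=-37/198
  seg 2: a=-3 b=26/33 c=-9/22 d=35/264
  seg 3: a=-2 b=49/66 c=17/44 d=-17/132
S(1) = -25/22

Δ: Δ0=-7/2, Δ1=1/3, Δ2=1/2, Δ3=1
row 1: diag=10, rhs=23; c'=3/10, d'=23/10
row 2: denom=10−3·3/10=91/10; d'=(1−3·23/10)/(91/10)=-59/91
row 3: denom=6−2·20/91=506/91; d'=(3−2·-59/91)/(506/91)=17/22
back: M3=17/22
back: M2=-59/91−20/91·17/22=-9/11
back: M1=23/10−3/10·-9/11=28/11
M: M0=0, M1=28/11, M2=-9/11, M3=17/22, M4=0
seg 0: a=3, c=M0/2=0, d=(M1−M0)/(6·2)=7/33, b=Δ0−h0·(2M0+M1)/6=-287/66
seg 1: a=-4, c=M1/2=14/11, d=(M2−M1)/(6·3)=-37/198, b=Δ1−h1·(2M1+M2)/6=-119/66
seg 2: a=-3, c=M2/2=-9/22, d=(M3−M2)/(6·2)=35/264, b=Δ2−h2·(2M2+M3)/6=26/33
seg 3: a=-2, c=M3/2=17/44, d=(M4−M3)/(6·1)=-17/132, b=Δ3−h3·(2M3+M4)/6=49/66
t_q=1 → seg 0, τ=1; S=3+-287/66·τ+0·τ²+7/33·τ³=-25/22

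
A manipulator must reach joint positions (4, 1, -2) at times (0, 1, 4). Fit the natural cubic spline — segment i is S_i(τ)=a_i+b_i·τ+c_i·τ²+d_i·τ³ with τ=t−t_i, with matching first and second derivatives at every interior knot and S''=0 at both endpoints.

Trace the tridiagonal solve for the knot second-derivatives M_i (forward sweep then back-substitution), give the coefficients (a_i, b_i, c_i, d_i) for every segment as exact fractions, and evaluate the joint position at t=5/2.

Δ: Δ0=-3, Δ1=-1
row 1: diag=8, rhs=12; c'=3/8, d'=3/2
back: M1=3/2
M: M0=0, M1=3/2, M2=0
seg 0: a=4, c=M0/2=0, d=(M1−M0)/(6·1)=1/4, b=Δ0−h0·(2M0+M1)/6=-13/4
seg 1: a=1, c=M1/2=3/4, d=(M2−M1)/(6·3)=-1/12, b=Δ1−h1·(2M1+M2)/6=-5/2
t_q=5/2 → seg 1, τ=3/2; S=1+-5/2·τ+3/4·τ²+-1/12·τ³=-43/32

  seg 0: a=4 b=-13/4 c=0 d=1/4
  seg 1: a=1 b=-5/2 c=3/4 d=-1/12
S(5/2) = -43/32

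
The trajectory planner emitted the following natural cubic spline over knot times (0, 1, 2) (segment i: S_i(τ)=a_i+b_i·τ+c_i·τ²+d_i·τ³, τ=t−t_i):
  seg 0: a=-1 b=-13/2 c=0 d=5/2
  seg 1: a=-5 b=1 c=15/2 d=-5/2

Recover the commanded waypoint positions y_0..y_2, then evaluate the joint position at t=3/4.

y_0 = S_0(0) = a_0 = -1
y_1 = S_1(0) = a_1 = -5
y_2 = S_1(1) = 1
t_q=3/4 is in segment 0 (τ=3/4); S_0(τ)=-617/128

y_0=-1 y_1=-5 y_2=1
S(3/4) = -617/128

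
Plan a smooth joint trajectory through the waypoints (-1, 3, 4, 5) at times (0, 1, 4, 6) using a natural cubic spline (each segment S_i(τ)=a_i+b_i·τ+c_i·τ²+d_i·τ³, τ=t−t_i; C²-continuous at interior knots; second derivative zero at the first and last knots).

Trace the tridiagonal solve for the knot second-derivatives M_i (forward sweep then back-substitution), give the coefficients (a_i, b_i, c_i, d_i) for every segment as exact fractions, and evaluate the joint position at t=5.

  seg 0: a=-1 b=1927/426 c=0 d=-223/426
  seg 1: a=3 b=629/213 c=-223/142 d=33/142
  seg 2: a=4 b=-83/426 c=37/71 d=-37/426
S(5) = 301/71

Δ: Δ0=4, Δ1=1/3, Δ2=1/2
row 1: diag=8, rhs=-22; c'=3/8, d'=-11/4
row 2: denom=10−3·3/8=71/8; d'=(1−3·-11/4)/(71/8)=74/71
back: M2=74/71
back: M1=-11/4−3/8·74/71=-223/71
M: M0=0, M1=-223/71, M2=74/71, M3=0
seg 0: a=-1, c=M0/2=0, d=(M1−M0)/(6·1)=-223/426, b=Δ0−h0·(2M0+M1)/6=1927/426
seg 1: a=3, c=M1/2=-223/142, d=(M2−M1)/(6·3)=33/142, b=Δ1−h1·(2M1+M2)/6=629/213
seg 2: a=4, c=M2/2=37/71, d=(M3−M2)/(6·2)=-37/426, b=Δ2−h2·(2M2+M3)/6=-83/426
t_q=5 → seg 2, τ=1; S=4+-83/426·τ+37/71·τ²+-37/426·τ³=301/71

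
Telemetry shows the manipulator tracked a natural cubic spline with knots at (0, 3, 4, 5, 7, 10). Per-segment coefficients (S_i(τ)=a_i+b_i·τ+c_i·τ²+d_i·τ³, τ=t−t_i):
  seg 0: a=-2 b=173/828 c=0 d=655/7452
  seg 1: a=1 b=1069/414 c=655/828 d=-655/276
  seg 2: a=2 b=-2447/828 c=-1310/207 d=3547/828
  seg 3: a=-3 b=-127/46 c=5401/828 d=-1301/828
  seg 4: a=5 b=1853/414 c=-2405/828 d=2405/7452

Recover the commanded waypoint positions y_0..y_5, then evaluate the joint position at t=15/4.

y_0 = S_0(0) = a_0 = -2
y_1 = S_1(0) = a_1 = 1
y_2 = S_2(0) = a_2 = 2
y_3 = S_3(0) = a_3 = -3
y_4 = S_4(0) = a_4 = 5
y_5 = S_4(3) = 1
t_q=15/4 is in segment 1 (τ=3/4); S_1(τ)=42047/17664

y_0=-2 y_1=1 y_2=2 y_3=-3 y_4=5 y_5=1
S(15/4) = 42047/17664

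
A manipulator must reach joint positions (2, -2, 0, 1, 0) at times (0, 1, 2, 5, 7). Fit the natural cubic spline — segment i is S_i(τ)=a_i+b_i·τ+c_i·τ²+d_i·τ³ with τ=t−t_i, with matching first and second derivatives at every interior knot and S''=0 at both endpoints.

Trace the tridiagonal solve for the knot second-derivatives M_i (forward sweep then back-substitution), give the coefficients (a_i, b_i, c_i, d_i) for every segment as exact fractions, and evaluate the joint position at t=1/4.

Δ: Δ0=-4, Δ1=2, Δ2=1/3, Δ3=-1/2
row 1: diag=4, rhs=36; c'=1/4, d'=9
row 2: denom=8−1·1/4=31/4; d'=(-10−1·9)/(31/4)=-76/31
row 3: denom=10−3·12/31=274/31; d'=(-5−3·-76/31)/(274/31)=73/274
back: M3=73/274
back: M2=-76/31−12/31·73/274=-350/137
back: M1=9−1/4·-350/137=2641/274
M: M0=0, M1=2641/274, M2=-350/137, M3=73/274, M4=0
seg 0: a=2, c=M0/2=0, d=(M1−M0)/(6·1)=2641/1644, b=Δ0−h0·(2M0+M1)/6=-9217/1644
seg 1: a=-2, c=M1/2=2641/548, d=(M2−M1)/(6·1)=-3341/1644, b=Δ1−h1·(2M1+M2)/6=-647/822
seg 2: a=0, c=M2/2=-175/137, d=(M3−M2)/(6·3)=773/4932, b=Δ2−h2·(2M2+M3)/6=4529/1644
seg 3: a=1, c=M3/2=73/548, d=(M4−M3)/(6·2)=-73/3288, b=Δ3−h3·(2M3+M4)/6=-557/822
t_q=1/4 → seg 0, τ=1/4; S=2+-9217/1644·τ+0·τ²+2641/1644·τ³=21867/35072

  seg 0: a=2 b=-9217/1644 c=0 d=2641/1644
  seg 1: a=-2 b=-647/822 c=2641/548 d=-3341/1644
  seg 2: a=0 b=4529/1644 c=-175/137 d=773/4932
  seg 3: a=1 b=-557/822 c=73/548 d=-73/3288
S(1/4) = 21867/35072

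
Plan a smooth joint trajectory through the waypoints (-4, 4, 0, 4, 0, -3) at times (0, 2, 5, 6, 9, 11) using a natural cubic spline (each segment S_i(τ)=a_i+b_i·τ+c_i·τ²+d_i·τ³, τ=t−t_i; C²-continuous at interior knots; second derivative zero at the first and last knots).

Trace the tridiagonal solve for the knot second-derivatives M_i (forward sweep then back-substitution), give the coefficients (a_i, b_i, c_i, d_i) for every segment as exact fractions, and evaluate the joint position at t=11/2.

Δ: Δ0=4, Δ1=-4/3, Δ2=4, Δ3=-4/3, Δ4=-3/2
row 1: diag=10, rhs=-32; c'=3/10, d'=-16/5
row 2: denom=8−3·3/10=71/10; d'=(32−3·-16/5)/(71/10)=416/71
row 3: denom=8−1·10/71=558/71; d'=(-32−1·416/71)/(558/71)=-448/93
row 4: denom=10−3·71/186=549/62; d'=(-1−3·-448/93)/(549/62)=278/183
back: M4=278/183
back: M3=-448/93−71/186·278/183=-2963/549
back: M2=416/71−10/71·-2963/549=3634/549
back: M1=-16/5−3/10·3634/549=-949/183
M: M0=0, M1=-949/183, M2=3634/549, M3=-2963/549, M4=278/183, M5=0
seg 0: a=-4, c=M0/2=0, d=(M1−M0)/(6·2)=-949/2196, b=Δ0−h0·(2M0+M1)/6=3145/549
seg 1: a=4, c=M1/2=-949/366, d=(M2−M1)/(6·3)=6481/9882, b=Δ1−h1·(2M1+M2)/6=298/549
seg 2: a=0, c=M2/2=1817/549, d=(M3−M2)/(6·1)=-733/366, b=Δ2−h2·(2M2+M3)/6=2957/1098
seg 3: a=4, c=M3/2=-2963/1098, d=(M4−M3)/(6·3)=3797/9882, b=Δ3−h3·(2M3+M4)/6=1814/549
seg 4: a=0, c=M4/2=139/183, d=(M5−M4)/(6·2)=-139/1098, b=Δ4−h4·(2M4+M5)/6=-2759/1098
t_q=11/2 → seg 2, τ=1/2; S=0+2957/1098·τ+1817/549·τ²+-733/366·τ³=277/144

  seg 0: a=-4 b=3145/549 c=0 d=-949/2196
  seg 1: a=4 b=298/549 c=-949/366 d=6481/9882
  seg 2: a=0 b=2957/1098 c=1817/549 d=-733/366
  seg 3: a=4 b=1814/549 c=-2963/1098 d=3797/9882
  seg 4: a=0 b=-2759/1098 c=139/183 d=-139/1098
S(11/2) = 277/144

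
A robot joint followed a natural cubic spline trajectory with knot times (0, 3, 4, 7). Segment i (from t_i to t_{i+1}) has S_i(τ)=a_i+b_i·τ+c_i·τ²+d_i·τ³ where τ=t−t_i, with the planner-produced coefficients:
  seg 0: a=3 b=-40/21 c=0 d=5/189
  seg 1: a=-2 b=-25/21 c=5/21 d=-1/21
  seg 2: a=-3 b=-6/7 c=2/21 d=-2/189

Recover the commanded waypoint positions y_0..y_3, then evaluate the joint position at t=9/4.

y_0=3 y_1=-2 y_2=-3 y_3=-5
S(9/4) = -63/64

y_0 = S_0(0) = a_0 = 3
y_1 = S_1(0) = a_1 = -2
y_2 = S_2(0) = a_2 = -3
y_3 = S_2(3) = -5
t_q=9/4 is in segment 0 (τ=9/4); S_0(τ)=-63/64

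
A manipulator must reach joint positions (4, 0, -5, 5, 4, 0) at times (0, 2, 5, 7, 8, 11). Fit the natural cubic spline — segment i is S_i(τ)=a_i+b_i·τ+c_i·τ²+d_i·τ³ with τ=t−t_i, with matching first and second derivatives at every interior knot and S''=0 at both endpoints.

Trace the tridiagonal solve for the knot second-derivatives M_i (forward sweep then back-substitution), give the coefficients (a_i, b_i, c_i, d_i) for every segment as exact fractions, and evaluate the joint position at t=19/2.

  seg 0: a=4 b=-1918/1319 c=0 d=-180/1319
  seg 1: a=0 b=-4078/1319 c=-1080/1319 d=15359/35613
  seg 2: a=-5 b=4801/1319 c=12119/3957 d=-4714/3957
  seg 3: a=5 b=6311/3957 c=-16165/3957 d=5897/3957
  seg 4: a=4 b=-2776/1319 c=1526/3957 d=-1526/35613
S(19/2) = 8263/5276

Δ: Δ0=-2, Δ1=-5/3, Δ2=5, Δ3=-1, Δ4=-4/3
row 1: diag=10, rhs=2; c'=3/10, d'=1/5
row 2: denom=10−3·3/10=91/10; d'=(40−3·1/5)/(91/10)=394/91
row 3: denom=6−2·20/91=506/91; d'=(-36−2·394/91)/(506/91)=-2032/253
row 4: denom=8−1·91/506=3957/506; d'=(-2−1·-2032/253)/(3957/506)=3052/3957
back: M4=3052/3957
back: M3=-2032/253−91/506·3052/3957=-32330/3957
back: M2=394/91−20/91·-32330/3957=24238/3957
back: M1=1/5−3/10·24238/3957=-2160/1319
M: M0=0, M1=-2160/1319, M2=24238/3957, M3=-32330/3957, M4=3052/3957, M5=0
seg 0: a=4, c=M0/2=0, d=(M1−M0)/(6·2)=-180/1319, b=Δ0−h0·(2M0+M1)/6=-1918/1319
seg 1: a=0, c=M1/2=-1080/1319, d=(M2−M1)/(6·3)=15359/35613, b=Δ1−h1·(2M1+M2)/6=-4078/1319
seg 2: a=-5, c=M2/2=12119/3957, d=(M3−M2)/(6·2)=-4714/3957, b=Δ2−h2·(2M2+M3)/6=4801/1319
seg 3: a=5, c=M3/2=-16165/3957, d=(M4−M3)/(6·1)=5897/3957, b=Δ3−h3·(2M3+M4)/6=6311/3957
seg 4: a=4, c=M4/2=1526/3957, d=(M5−M4)/(6·3)=-1526/35613, b=Δ4−h4·(2M4+M5)/6=-2776/1319
t_q=19/2 → seg 4, τ=3/2; S=4+-2776/1319·τ+1526/3957·τ²+-1526/35613·τ³=8263/5276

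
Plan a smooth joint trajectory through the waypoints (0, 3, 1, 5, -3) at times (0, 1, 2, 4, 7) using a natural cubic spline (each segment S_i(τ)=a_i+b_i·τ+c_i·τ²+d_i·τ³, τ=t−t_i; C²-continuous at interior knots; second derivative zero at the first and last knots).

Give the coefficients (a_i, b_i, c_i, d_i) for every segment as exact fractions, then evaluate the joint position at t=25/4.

Δ: Δ0=3, Δ1=-2, Δ2=2, Δ3=-8/3
row 1: diag=4, rhs=-30; c'=1/4, d'=-15/2
row 2: denom=6−1·1/4=23/4; d'=(24−1·-15/2)/(23/4)=126/23
row 3: denom=10−2·8/23=214/23; d'=(-28−2·126/23)/(214/23)=-448/107
back: M3=-448/107
back: M2=126/23−8/23·-448/107=742/107
back: M1=-15/2−1/4·742/107=-988/107
M: M0=0, M1=-988/107, M2=742/107, M3=-448/107, M4=0
seg 0: a=0, c=M0/2=0, d=(M1−M0)/(6·1)=-494/321, b=Δ0−h0·(2M0+M1)/6=1457/321
seg 1: a=3, c=M1/2=-494/107, d=(M2−M1)/(6·1)=865/321, b=Δ1−h1·(2M1+M2)/6=-25/321
seg 2: a=1, c=M2/2=371/107, d=(M3−M2)/(6·2)=-595/642, b=Δ2−h2·(2M2+M3)/6=-394/321
seg 3: a=5, c=M3/2=-224/107, d=(M4−M3)/(6·3)=224/963, b=Δ3−h3·(2M3+M4)/6=488/321
t_q=25/4 → seg 3, τ=9/4; S=5+488/321·τ+-224/107·τ²+224/963·τ³=101/214

  seg 0: a=0 b=1457/321 c=0 d=-494/321
  seg 1: a=3 b=-25/321 c=-494/107 d=865/321
  seg 2: a=1 b=-394/321 c=371/107 d=-595/642
  seg 3: a=5 b=488/321 c=-224/107 d=224/963
S(25/4) = 101/214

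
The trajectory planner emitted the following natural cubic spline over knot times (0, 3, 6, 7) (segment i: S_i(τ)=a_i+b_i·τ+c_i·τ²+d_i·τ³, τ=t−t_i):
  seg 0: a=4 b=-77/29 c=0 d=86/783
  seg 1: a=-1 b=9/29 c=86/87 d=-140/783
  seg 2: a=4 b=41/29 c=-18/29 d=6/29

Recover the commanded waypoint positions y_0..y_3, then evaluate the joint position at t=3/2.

y_0=4 y_1=-1 y_2=4 y_3=5
S(3/2) = 45/116

y_0 = S_0(0) = a_0 = 4
y_1 = S_1(0) = a_1 = -1
y_2 = S_2(0) = a_2 = 4
y_3 = S_2(1) = 5
t_q=3/2 is in segment 0 (τ=3/2); S_0(τ)=45/116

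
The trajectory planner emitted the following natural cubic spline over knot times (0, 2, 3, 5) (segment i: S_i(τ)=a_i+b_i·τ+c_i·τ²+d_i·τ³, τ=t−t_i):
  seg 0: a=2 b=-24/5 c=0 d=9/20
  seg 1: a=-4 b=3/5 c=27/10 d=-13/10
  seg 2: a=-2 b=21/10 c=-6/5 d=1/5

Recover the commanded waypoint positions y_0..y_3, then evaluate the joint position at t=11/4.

y_0=2 y_1=-4 y_2=-2 y_3=-1
S(11/4) = -1651/640

y_0 = S_0(0) = a_0 = 2
y_1 = S_1(0) = a_1 = -4
y_2 = S_2(0) = a_2 = -2
y_3 = S_2(2) = -1
t_q=11/4 is in segment 1 (τ=3/4); S_1(τ)=-1651/640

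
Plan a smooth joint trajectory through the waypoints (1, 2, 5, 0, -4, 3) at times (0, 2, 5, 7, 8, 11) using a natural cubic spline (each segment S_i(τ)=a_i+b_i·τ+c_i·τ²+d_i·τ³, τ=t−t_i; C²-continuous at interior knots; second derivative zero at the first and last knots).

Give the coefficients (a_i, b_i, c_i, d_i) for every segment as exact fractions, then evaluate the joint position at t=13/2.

  seg 0: a=1 b=1547/7914 c=0 d=1205/15828
  seg 1: a=2 b=8777/7914 c=1205/2638 d=-5854/35613
  seg 2: a=5 b=-4657/7914 c=-8093/7914 d=529/15828
  seg 3: a=0 b=-11285/2638 c=-3253/3957 d=8705/7914
  seg 4: a=-4 b=-10376/3957 c=19609/7914 d=-19609/71226
S(13/2) = 81429/42208

Δ: Δ0=1/2, Δ1=1, Δ2=-5/2, Δ3=-4, Δ4=7/3
row 1: diag=10, rhs=3; c'=3/10, d'=3/10
row 2: denom=10−3·3/10=91/10; d'=(-21−3·3/10)/(91/10)=-219/91
row 3: denom=6−2·20/91=506/91; d'=(-9−2·-219/91)/(506/91)=-381/506
row 4: denom=8−1·91/506=3957/506; d'=(38−1·-381/506)/(3957/506)=19609/3957
back: M4=19609/3957
back: M3=-381/506−91/506·19609/3957=-6506/3957
back: M2=-219/91−20/91·-6506/3957=-8093/3957
back: M1=3/10−3/10·-8093/3957=1205/1319
M: M0=0, M1=1205/1319, M2=-8093/3957, M3=-6506/3957, M4=19609/3957, M5=0
seg 0: a=1, c=M0/2=0, d=(M1−M0)/(6·2)=1205/15828, b=Δ0−h0·(2M0+M1)/6=1547/7914
seg 1: a=2, c=M1/2=1205/2638, d=(M2−M1)/(6·3)=-5854/35613, b=Δ1−h1·(2M1+M2)/6=8777/7914
seg 2: a=5, c=M2/2=-8093/7914, d=(M3−M2)/(6·2)=529/15828, b=Δ2−h2·(2M2+M3)/6=-4657/7914
seg 3: a=0, c=M3/2=-3253/3957, d=(M4−M3)/(6·1)=8705/7914, b=Δ3−h3·(2M3+M4)/6=-11285/2638
seg 4: a=-4, c=M4/2=19609/7914, d=(M5−M4)/(6·3)=-19609/71226, b=Δ4−h4·(2M4+M5)/6=-10376/3957
t_q=13/2 → seg 2, τ=3/2; S=5+-4657/7914·τ+-8093/7914·τ²+529/15828·τ³=81429/42208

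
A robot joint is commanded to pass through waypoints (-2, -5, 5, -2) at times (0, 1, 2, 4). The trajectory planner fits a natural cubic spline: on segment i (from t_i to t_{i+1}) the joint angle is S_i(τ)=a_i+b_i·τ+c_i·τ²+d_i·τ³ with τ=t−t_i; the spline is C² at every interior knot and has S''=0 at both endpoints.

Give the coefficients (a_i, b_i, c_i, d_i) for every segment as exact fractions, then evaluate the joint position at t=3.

  seg 0: a=-2 b=-321/46 c=0 d=183/46
  seg 1: a=-5 b=114/23 c=549/46 d=-317/46
  seg 2: a=5 b=375/46 c=-201/23 d=67/46
S(3) = 135/23

Δ: Δ0=-3, Δ1=10, Δ2=-7/2
row 1: diag=4, rhs=78; c'=1/4, d'=39/2
row 2: denom=6−1·1/4=23/4; d'=(-81−1·39/2)/(23/4)=-402/23
back: M2=-402/23
back: M1=39/2−1/4·-402/23=549/23
M: M0=0, M1=549/23, M2=-402/23, M3=0
seg 0: a=-2, c=M0/2=0, d=(M1−M0)/(6·1)=183/46, b=Δ0−h0·(2M0+M1)/6=-321/46
seg 1: a=-5, c=M1/2=549/46, d=(M2−M1)/(6·1)=-317/46, b=Δ1−h1·(2M1+M2)/6=114/23
seg 2: a=5, c=M2/2=-201/23, d=(M3−M2)/(6·2)=67/46, b=Δ2−h2·(2M2+M3)/6=375/46
t_q=3 → seg 2, τ=1; S=5+375/46·τ+-201/23·τ²+67/46·τ³=135/23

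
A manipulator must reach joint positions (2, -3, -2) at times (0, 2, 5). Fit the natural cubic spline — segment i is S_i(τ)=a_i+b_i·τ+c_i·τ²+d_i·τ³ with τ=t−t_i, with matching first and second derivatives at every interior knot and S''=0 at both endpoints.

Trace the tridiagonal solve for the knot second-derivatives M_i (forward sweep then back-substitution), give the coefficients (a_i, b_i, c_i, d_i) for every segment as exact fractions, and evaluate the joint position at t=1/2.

Δ: Δ0=-5/2, Δ1=1/3
row 1: diag=10, rhs=17; c'=3/10, d'=17/10
back: M1=17/10
M: M0=0, M1=17/10, M2=0
seg 0: a=2, c=M0/2=0, d=(M1−M0)/(6·2)=17/120, b=Δ0−h0·(2M0+M1)/6=-46/15
seg 1: a=-3, c=M1/2=17/20, d=(M2−M1)/(6·3)=-17/180, b=Δ1−h1·(2M1+M2)/6=-41/30
t_q=1/2 → seg 0, τ=1/2; S=2+-46/15·τ+0·τ²+17/120·τ³=31/64

  seg 0: a=2 b=-46/15 c=0 d=17/120
  seg 1: a=-3 b=-41/30 c=17/20 d=-17/180
S(1/2) = 31/64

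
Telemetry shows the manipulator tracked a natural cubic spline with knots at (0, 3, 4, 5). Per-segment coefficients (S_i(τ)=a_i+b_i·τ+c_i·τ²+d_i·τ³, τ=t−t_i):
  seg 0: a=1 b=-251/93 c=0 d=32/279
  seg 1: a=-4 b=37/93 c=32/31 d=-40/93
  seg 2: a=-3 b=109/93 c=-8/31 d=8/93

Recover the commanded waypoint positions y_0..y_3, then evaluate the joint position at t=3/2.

y_0 = S_0(0) = a_0 = 1
y_1 = S_1(0) = a_1 = -4
y_2 = S_2(0) = a_2 = -3
y_3 = S_2(1) = -2
t_q=3/2 is in segment 0 (τ=3/2); S_0(τ)=-165/62

y_0=1 y_1=-4 y_2=-3 y_3=-2
S(3/2) = -165/62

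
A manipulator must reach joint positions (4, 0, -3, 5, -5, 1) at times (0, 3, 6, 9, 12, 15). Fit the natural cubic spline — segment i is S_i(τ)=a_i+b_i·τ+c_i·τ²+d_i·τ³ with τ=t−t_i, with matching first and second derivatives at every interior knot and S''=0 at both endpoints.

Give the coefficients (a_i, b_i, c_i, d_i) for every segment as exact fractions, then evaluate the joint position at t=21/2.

  seg 0: a=4 b=-213/209 c=0 d=-197/5643
  seg 1: a=0 b=-410/209 c=-197/627 d=398/1881
  seg 2: a=-3 b=390/209 c=997/627 d=-131/297
  seg 3: a=5 b=-105/209 c=-1492/627 d=2701/5643
  seg 4: a=-5 b=-388/209 c=403/209 d=-403/1881
S(21/2) = 849/1672

Δ: Δ0=-4/3, Δ1=-1, Δ2=8/3, Δ3=-10/3, Δ4=2
row 1: diag=12, rhs=2; c'=1/4, d'=1/6
row 2: denom=12−3·1/4=45/4; d'=(22−3·1/6)/(45/4)=86/45
row 3: denom=12−3·4/15=56/5; d'=(-36−3·86/45)/(56/5)=-313/84
row 4: denom=12−3·15/56=627/56; d'=(32−3·-313/84)/(627/56)=806/209
back: M4=806/209
back: M3=-313/84−15/56·806/209=-2984/627
back: M2=86/45−4/15·-2984/627=1994/627
back: M1=1/6−1/4·1994/627=-394/627
M: M0=0, M1=-394/627, M2=1994/627, M3=-2984/627, M4=806/209, M5=0
seg 0: a=4, c=M0/2=0, d=(M1−M0)/(6·3)=-197/5643, b=Δ0−h0·(2M0+M1)/6=-213/209
seg 1: a=0, c=M1/2=-197/627, d=(M2−M1)/(6·3)=398/1881, b=Δ1−h1·(2M1+M2)/6=-410/209
seg 2: a=-3, c=M2/2=997/627, d=(M3−M2)/(6·3)=-131/297, b=Δ2−h2·(2M2+M3)/6=390/209
seg 3: a=5, c=M3/2=-1492/627, d=(M4−M3)/(6·3)=2701/5643, b=Δ3−h3·(2M3+M4)/6=-105/209
seg 4: a=-5, c=M4/2=403/209, d=(M5−M4)/(6·3)=-403/1881, b=Δ4−h4·(2M4+M5)/6=-388/209
t_q=21/2 → seg 3, τ=3/2; S=5+-105/209·τ+-1492/627·τ²+2701/5643·τ³=849/1672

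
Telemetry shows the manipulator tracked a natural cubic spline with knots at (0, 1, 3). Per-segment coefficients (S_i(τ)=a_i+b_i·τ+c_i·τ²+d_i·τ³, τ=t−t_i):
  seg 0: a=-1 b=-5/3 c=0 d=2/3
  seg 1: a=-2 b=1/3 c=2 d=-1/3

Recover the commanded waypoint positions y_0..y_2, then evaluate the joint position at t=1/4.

y_0 = S_0(0) = a_0 = -1
y_1 = S_1(0) = a_1 = -2
y_2 = S_1(2) = 4
t_q=1/4 is in segment 0 (τ=1/4); S_0(τ)=-45/32

y_0=-1 y_1=-2 y_2=4
S(1/4) = -45/32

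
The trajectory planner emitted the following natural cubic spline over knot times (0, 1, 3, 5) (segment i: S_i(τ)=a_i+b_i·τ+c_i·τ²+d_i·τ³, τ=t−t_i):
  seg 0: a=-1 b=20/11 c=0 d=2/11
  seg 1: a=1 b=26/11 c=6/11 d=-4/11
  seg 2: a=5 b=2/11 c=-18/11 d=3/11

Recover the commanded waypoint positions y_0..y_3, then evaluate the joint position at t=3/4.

y_0 = S_0(0) = a_0 = -1
y_1 = S_1(0) = a_1 = 1
y_2 = S_2(0) = a_2 = 5
y_3 = S_2(2) = 1
t_q=3/4 is in segment 0 (τ=3/4); S_0(τ)=155/352

y_0=-1 y_1=1 y_2=5 y_3=1
S(3/4) = 155/352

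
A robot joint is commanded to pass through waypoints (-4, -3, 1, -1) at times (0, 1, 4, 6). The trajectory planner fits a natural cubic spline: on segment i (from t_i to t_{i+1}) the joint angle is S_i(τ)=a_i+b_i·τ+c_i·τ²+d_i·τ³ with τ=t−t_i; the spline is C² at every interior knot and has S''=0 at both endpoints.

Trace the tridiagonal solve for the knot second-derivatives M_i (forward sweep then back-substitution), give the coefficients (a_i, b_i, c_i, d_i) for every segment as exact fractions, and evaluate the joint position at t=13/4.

  seg 0: a=-4 b=182/213 c=0 d=31/213
  seg 1: a=-3 b=275/213 c=31/71 d=-10/71
  seg 2: a=1 b=23/213 c=-59/71 d=59/426
S(13/4) = 1161/2272

Δ: Δ0=1, Δ1=4/3, Δ2=-1
row 1: diag=8, rhs=2; c'=3/8, d'=1/4
row 2: denom=10−3·3/8=71/8; d'=(-14−3·1/4)/(71/8)=-118/71
back: M2=-118/71
back: M1=1/4−3/8·-118/71=62/71
M: M0=0, M1=62/71, M2=-118/71, M3=0
seg 0: a=-4, c=M0/2=0, d=(M1−M0)/(6·1)=31/213, b=Δ0−h0·(2M0+M1)/6=182/213
seg 1: a=-3, c=M1/2=31/71, d=(M2−M1)/(6·3)=-10/71, b=Δ1−h1·(2M1+M2)/6=275/213
seg 2: a=1, c=M2/2=-59/71, d=(M3−M2)/(6·2)=59/426, b=Δ2−h2·(2M2+M3)/6=23/213
t_q=13/4 → seg 1, τ=9/4; S=-3+275/213·τ+31/71·τ²+-10/71·τ³=1161/2272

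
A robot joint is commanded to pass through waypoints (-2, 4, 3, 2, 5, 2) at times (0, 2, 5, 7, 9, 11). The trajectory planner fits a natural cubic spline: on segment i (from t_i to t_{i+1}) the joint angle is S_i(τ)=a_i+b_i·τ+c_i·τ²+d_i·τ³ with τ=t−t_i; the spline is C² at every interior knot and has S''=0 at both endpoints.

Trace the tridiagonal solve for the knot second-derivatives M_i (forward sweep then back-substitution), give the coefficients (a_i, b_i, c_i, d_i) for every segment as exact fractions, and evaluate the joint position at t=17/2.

Δ: Δ0=3, Δ1=-1/3, Δ2=-1/2, Δ3=3/2, Δ4=-3/2
row 1: diag=10, rhs=-20; c'=3/10, d'=-2
row 2: denom=10−3·3/10=91/10; d'=(-1−3·-2)/(91/10)=50/91
row 3: denom=8−2·20/91=688/91; d'=(12−2·50/91)/(688/91)=62/43
row 4: denom=8−2·91/344=1285/172; d'=(-18−2·62/43)/(1285/172)=-3592/1285
back: M4=-3592/1285
back: M3=62/43−91/344·-3592/1285=2803/1285
back: M2=50/91−20/91·2803/1285=18/257
back: M1=-2−3/10·18/257=-2597/1285
M: M0=0, M1=-2597/1285, M2=18/257, M3=2803/1285, M4=-3592/1285, M5=0
seg 0: a=-2, c=M0/2=0, d=(M1−M0)/(6·2)=-2597/15420, b=Δ0−h0·(2M0+M1)/6=14162/3855
seg 1: a=4, c=M1/2=-2597/2570, d=(M2−M1)/(6·3)=2687/23130, b=Δ1−h1·(2M1+M2)/6=6371/3855
seg 2: a=3, c=M2/2=9/257, d=(M3−M2)/(6·2)=2713/15420, b=Δ2−h2·(2M2+M3)/6=-9821/7710
seg 3: a=2, c=M3/2=2803/2570, d=(M4−M3)/(6·2)=-1279/3084, b=Δ3−h3·(2M3+M4)/6=7537/7710
seg 4: a=5, c=M4/2=-1796/1285, d=(M5−M4)/(6·2)=898/3855, b=Δ4−h4·(2M4+M5)/6=2803/7710
t_q=17/2 → seg 3, τ=3/2; S=2+7537/7710·τ+2803/2570·τ²+-1279/3084·τ³=185889/41120

  seg 0: a=-2 b=14162/3855 c=0 d=-2597/15420
  seg 1: a=4 b=6371/3855 c=-2597/2570 d=2687/23130
  seg 2: a=3 b=-9821/7710 c=9/257 d=2713/15420
  seg 3: a=2 b=7537/7710 c=2803/2570 d=-1279/3084
  seg 4: a=5 b=2803/7710 c=-1796/1285 d=898/3855
S(17/2) = 185889/41120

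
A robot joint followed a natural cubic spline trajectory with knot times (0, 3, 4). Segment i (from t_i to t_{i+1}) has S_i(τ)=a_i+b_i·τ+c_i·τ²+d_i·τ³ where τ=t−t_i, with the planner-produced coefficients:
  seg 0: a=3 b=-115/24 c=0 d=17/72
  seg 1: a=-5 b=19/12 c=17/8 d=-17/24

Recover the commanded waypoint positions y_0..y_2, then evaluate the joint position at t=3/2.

y_0=3 y_1=-5 y_2=-2
S(3/2) = -217/64

y_0 = S_0(0) = a_0 = 3
y_1 = S_1(0) = a_1 = -5
y_2 = S_1(1) = -2
t_q=3/2 is in segment 0 (τ=3/2); S_0(τ)=-217/64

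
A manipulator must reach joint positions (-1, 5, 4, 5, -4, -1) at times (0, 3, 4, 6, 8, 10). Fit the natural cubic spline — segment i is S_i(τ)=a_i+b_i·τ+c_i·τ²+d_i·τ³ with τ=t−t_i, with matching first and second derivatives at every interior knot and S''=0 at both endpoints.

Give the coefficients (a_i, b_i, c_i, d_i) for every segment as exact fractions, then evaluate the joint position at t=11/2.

Δ: Δ0=2, Δ1=-1, Δ2=1/2, Δ3=-9/2, Δ4=3/2
row 1: diag=8, rhs=-18; c'=1/8, d'=-9/4
row 2: denom=6−1·1/8=47/8; d'=(9−1·-9/4)/(47/8)=90/47
row 3: denom=8−2·16/47=344/47; d'=(-30−2·90/47)/(344/47)=-795/172
row 4: denom=8−2·47/172=641/86; d'=(36−2·-795/172)/(641/86)=3891/641
back: M4=3891/641
back: M3=-795/172−47/172·3891/641=-4026/641
back: M2=90/47−16/47·-4026/641=2598/641
back: M1=-9/4−1/8·2598/641=-1767/641
M: M0=0, M1=-1767/641, M2=2598/641, M3=-4026/641, M4=3891/641, M5=0
seg 0: a=-1, c=M0/2=0, d=(M1−M0)/(6·3)=-589/3846, b=Δ0−h0·(2M0+M1)/6=4331/1282
seg 1: a=5, c=M1/2=-1767/1282, d=(M2−M1)/(6·1)=1455/1282, b=Δ1−h1·(2M1+M2)/6=-485/641
seg 2: a=4, c=M2/2=1299/641, d=(M3−M2)/(6·2)=-552/641, b=Δ2−h2·(2M2+M3)/6=-139/1282
seg 3: a=5, c=M3/2=-2013/641, d=(M4−M3)/(6·2)=2639/2564, b=Δ3−h3·(2M3+M4)/6=-2995/1282
seg 4: a=-4, c=M4/2=3891/1282, d=(M5−M4)/(6·2)=-1297/2564, b=Δ4−h4·(2M4+M5)/6=-3265/1282
t_q=11/2 → seg 2, τ=3/2; S=4+-139/1282·τ+1299/641·τ²+-552/641·τ³=7039/1282

  seg 0: a=-1 b=4331/1282 c=0 d=-589/3846
  seg 1: a=5 b=-485/641 c=-1767/1282 d=1455/1282
  seg 2: a=4 b=-139/1282 c=1299/641 d=-552/641
  seg 3: a=5 b=-2995/1282 c=-2013/641 d=2639/2564
  seg 4: a=-4 b=-3265/1282 c=3891/1282 d=-1297/2564
S(11/2) = 7039/1282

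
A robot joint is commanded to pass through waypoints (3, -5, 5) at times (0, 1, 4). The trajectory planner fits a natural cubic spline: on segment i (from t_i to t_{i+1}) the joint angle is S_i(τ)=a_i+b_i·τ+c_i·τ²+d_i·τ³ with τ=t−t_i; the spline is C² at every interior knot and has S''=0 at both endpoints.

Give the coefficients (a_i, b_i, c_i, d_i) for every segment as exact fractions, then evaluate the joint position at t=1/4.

  seg 0: a=3 b=-113/12 c=0 d=17/12
  seg 1: a=-5 b=-31/6 c=17/4 d=-17/36
S(1/4) = 171/256

Δ: Δ0=-8, Δ1=10/3
row 1: diag=8, rhs=68; c'=3/8, d'=17/2
back: M1=17/2
M: M0=0, M1=17/2, M2=0
seg 0: a=3, c=M0/2=0, d=(M1−M0)/(6·1)=17/12, b=Δ0−h0·(2M0+M1)/6=-113/12
seg 1: a=-5, c=M1/2=17/4, d=(M2−M1)/(6·3)=-17/36, b=Δ1−h1·(2M1+M2)/6=-31/6
t_q=1/4 → seg 0, τ=1/4; S=3+-113/12·τ+0·τ²+17/12·τ³=171/256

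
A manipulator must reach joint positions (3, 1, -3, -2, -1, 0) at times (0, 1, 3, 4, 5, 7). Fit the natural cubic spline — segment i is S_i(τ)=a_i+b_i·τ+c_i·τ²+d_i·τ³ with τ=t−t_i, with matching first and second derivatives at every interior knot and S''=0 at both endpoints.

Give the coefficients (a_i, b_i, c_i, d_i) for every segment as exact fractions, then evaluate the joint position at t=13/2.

Δ: Δ0=-2, Δ1=-2, Δ2=1, Δ3=1, Δ4=1/2
row 1: diag=6, rhs=0; c'=1/3, d'=0
row 2: denom=6−2·1/3=16/3; d'=(18−2·0)/(16/3)=27/8
row 3: denom=4−1·3/16=61/16; d'=(0−1·27/8)/(61/16)=-54/61
row 4: denom=6−1·16/61=350/61; d'=(-3−1·-54/61)/(350/61)=-129/350
back: M4=-129/350
back: M3=-54/61−16/61·-129/350=-138/175
back: M2=27/8−3/16·-138/175=1233/350
back: M1=0−1/3·1233/350=-411/350
M: M0=0, M1=-411/350, M2=1233/350, M3=-138/175, M4=-129/350, M5=0
seg 0: a=3, c=M0/2=0, d=(M1−M0)/(6·1)=-137/700, b=Δ0−h0·(2M0+M1)/6=-1263/700
seg 1: a=1, c=M1/2=-411/700, d=(M2−M1)/(6·2)=137/350, b=Δ1−h1·(2M1+M2)/6=-837/350
seg 2: a=-3, c=M2/2=1233/700, d=(M3−M2)/(6·1)=-503/700, b=Δ2−h2·(2M2+M3)/6=-3/70
seg 3: a=-2, c=M3/2=-69/175, d=(M4−M3)/(6·1)=7/100, b=Δ3−h3·(2M3+M4)/6=927/700
seg 4: a=-1, c=M4/2=-129/700, d=(M5−M4)/(6·2)=43/1400, b=Δ4−h4·(2M4+M5)/6=261/350
t_q=13/2 → seg 4, τ=3/2; S=-1+261/350·τ+-129/700·τ²+43/1400·τ³=-431/2240

  seg 0: a=3 b=-1263/700 c=0 d=-137/700
  seg 1: a=1 b=-837/350 c=-411/700 d=137/350
  seg 2: a=-3 b=-3/70 c=1233/700 d=-503/700
  seg 3: a=-2 b=927/700 c=-69/175 d=7/100
  seg 4: a=-1 b=261/350 c=-129/700 d=43/1400
S(13/2) = -431/2240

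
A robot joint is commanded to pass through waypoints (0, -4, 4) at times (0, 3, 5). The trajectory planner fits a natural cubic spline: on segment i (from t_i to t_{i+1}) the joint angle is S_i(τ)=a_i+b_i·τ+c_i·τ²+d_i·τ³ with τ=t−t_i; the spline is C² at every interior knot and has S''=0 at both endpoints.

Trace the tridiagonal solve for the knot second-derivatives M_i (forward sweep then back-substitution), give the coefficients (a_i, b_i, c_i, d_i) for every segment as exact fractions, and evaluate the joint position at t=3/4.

  seg 0: a=0 b=-44/15 c=0 d=8/45
  seg 1: a=-4 b=28/15 c=8/5 d=-4/15
S(3/4) = -17/8

Δ: Δ0=-4/3, Δ1=4
row 1: diag=10, rhs=32; c'=1/5, d'=16/5
back: M1=16/5
M: M0=0, M1=16/5, M2=0
seg 0: a=0, c=M0/2=0, d=(M1−M0)/(6·3)=8/45, b=Δ0−h0·(2M0+M1)/6=-44/15
seg 1: a=-4, c=M1/2=8/5, d=(M2−M1)/(6·2)=-4/15, b=Δ1−h1·(2M1+M2)/6=28/15
t_q=3/4 → seg 0, τ=3/4; S=0+-44/15·τ+0·τ²+8/45·τ³=-17/8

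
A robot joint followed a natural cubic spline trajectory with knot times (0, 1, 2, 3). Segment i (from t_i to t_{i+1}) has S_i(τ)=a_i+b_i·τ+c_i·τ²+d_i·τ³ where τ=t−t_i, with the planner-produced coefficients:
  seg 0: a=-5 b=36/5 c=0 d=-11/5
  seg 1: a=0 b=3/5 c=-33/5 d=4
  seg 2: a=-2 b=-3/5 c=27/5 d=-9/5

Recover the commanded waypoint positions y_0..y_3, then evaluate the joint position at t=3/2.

y_0=-5 y_1=0 y_2=-2 y_3=1
S(3/2) = -17/20

y_0 = S_0(0) = a_0 = -5
y_1 = S_1(0) = a_1 = 0
y_2 = S_2(0) = a_2 = -2
y_3 = S_2(1) = 1
t_q=3/2 is in segment 1 (τ=1/2); S_1(τ)=-17/20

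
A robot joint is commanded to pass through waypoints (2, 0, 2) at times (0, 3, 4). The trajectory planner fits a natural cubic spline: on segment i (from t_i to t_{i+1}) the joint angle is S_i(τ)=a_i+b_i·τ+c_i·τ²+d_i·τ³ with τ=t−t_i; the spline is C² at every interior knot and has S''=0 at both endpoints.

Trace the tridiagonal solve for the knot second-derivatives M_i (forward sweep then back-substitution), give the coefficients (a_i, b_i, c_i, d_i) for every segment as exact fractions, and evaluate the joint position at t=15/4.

  seg 0: a=2 b=-5/3 c=0 d=1/9
  seg 1: a=0 b=4/3 c=1 d=-1/3
S(15/4) = 91/64

Δ: Δ0=-2/3, Δ1=2
row 1: diag=8, rhs=16; c'=1/8, d'=2
back: M1=2
M: M0=0, M1=2, M2=0
seg 0: a=2, c=M0/2=0, d=(M1−M0)/(6·3)=1/9, b=Δ0−h0·(2M0+M1)/6=-5/3
seg 1: a=0, c=M1/2=1, d=(M2−M1)/(6·1)=-1/3, b=Δ1−h1·(2M1+M2)/6=4/3
t_q=15/4 → seg 1, τ=3/4; S=0+4/3·τ+1·τ²+-1/3·τ³=91/64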